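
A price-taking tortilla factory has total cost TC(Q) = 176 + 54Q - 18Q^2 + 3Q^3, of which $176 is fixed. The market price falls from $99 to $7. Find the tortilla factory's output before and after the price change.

Output falls from 5 to 0 (the firm shuts down)

MC = 54 - 36Q + 9Q^2; the shutdown threshold is min AVC = $27 (at Q = 3).
With P = $99 above the shutdown price, P = MC gives Q = 5.
At P = $7 < min AVC = $27, price no longer covers variable cost at any output, so the firm shuts down: Q = 0.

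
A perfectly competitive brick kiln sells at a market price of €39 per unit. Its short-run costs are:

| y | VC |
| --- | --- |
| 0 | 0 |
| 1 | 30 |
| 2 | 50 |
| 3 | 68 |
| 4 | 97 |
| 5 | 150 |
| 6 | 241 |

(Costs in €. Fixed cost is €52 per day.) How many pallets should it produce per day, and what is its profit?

Profit at each row (π = 39y − TC): y=0: -52; y=1: -43; y=2: -24; y=3: -3; y=4: 7; y=5: -7; y=6: -59.
Profit is maximized at y = 4. AVC there is 97/4 = €24.25 ≤ P, so producing beats shutting down (which would give -€52).

y = 4; profit = €7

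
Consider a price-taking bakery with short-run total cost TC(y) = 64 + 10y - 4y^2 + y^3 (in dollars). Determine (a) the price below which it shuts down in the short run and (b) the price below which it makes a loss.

AVC = 10 - 4y + y^2; minimized at y = 2, giving min AVC = $6. That is the shutdown price.
ATC = 64/y + 10 - 4y + y^2. Setting dATC/dy = −64/y^2 − 4 + 2y = 0 gives y = 4 (since 2·4^3 − 4·4^2 = 64).
min ATC = 64/4 + 10 − 4·4 + 4^2 = $26. That is the break-even price.
For $6 ≤ P < $26 the firm produces at a loss; below $6 it shuts down.

Shutdown price = $6; break-even price = $26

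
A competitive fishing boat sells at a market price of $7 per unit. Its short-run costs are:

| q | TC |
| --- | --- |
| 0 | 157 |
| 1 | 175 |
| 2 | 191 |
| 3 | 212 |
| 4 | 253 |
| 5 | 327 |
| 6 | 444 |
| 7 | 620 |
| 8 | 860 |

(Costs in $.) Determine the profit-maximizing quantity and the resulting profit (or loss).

Tabulate TR − TC: q=0: -157; q=1: -168; q=2: -177; q=3: -191; q=4: -225; q=5: -292; q=6: -402; q=7: -571; q=8: -804.
Profit is highest at q = 0. Equivalently, the lowest AVC in the table is 34/2 ≈ $17 at q = 2, and P = $7 falls below it — price never covers variable cost, so the firm shuts down and loses only its fixed cost.

q = 0 (shut down); profit = -$157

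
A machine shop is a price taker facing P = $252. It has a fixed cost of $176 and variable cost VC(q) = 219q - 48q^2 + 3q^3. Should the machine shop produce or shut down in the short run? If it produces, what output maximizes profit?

Produce at q = 11

Strip out fixed cost: VC = 219q - 48q^2 + 3q^3. Then AVC = 219 - 48q + 3q^2 and MC = 219 - 96q + 9q^2.
The AVC parabola has its vertex at q = 48/6 = 8, where AVC = 219 - 48·8 + 3·8^2 = $27.
P = $252 exceeds min AVC = $27, so the firm stays open.
Set P = MC: 252 = 219 - 96q + 9q^2 → -33 - 96q + 9q^2 = 0. The roots are q = -1/3 and q = 11; the profit-maximizing output is on the rising part of MC, so q* = 11.
Check: AVC at q = 11 is $54 ≤ P, so revenue covers variable cost.
Profit = P·q − TC = 252·11 − 770 = $2002.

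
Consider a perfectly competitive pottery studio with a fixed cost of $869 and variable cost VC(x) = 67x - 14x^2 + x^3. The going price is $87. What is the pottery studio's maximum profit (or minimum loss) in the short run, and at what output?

Profit = -$269 at x = 10

AVC = 67 - 14x + x^2; min AVC = $18 at x = 7. Since P = $87 ≥ min AVC, the firm produces.
MC = 67 - 28x + 3x^2. Setting P = MC and taking the root on the rising branch gives x* = 10.
TR = 87·10 = 870. TC = 869 + 270 = 1139. Profit = 870 − 1139 = -$269.
Shutting down would mean losing the fixed cost of $869, so operating at a loss of $269 is better by $600.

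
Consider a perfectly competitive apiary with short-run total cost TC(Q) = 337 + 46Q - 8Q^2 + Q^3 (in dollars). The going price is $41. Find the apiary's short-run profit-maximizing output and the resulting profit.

AVC = 46 - 8Q + Q^2; min AVC = $30 at Q = 4. Since P = $41 ≥ min AVC, the firm produces.
MC = 46 - 16Q + 3Q^2. Setting P = MC and taking the root on the rising branch gives Q* = 5.
TR = 41·5 = 205. TC = 337 + 155 = 492. Profit = 205 − 492 = -$287.
That loss of $287 beats the $337 the firm would lose by shutting down; producing recovers $50 of fixed cost.

Profit = -$287 at Q = 5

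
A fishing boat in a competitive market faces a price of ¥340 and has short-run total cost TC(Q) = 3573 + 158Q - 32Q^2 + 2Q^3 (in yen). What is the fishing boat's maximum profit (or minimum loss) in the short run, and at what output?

Profit = -¥193 at Q = 13

AVC = 158 - 32Q + 2Q^2 has its minimum ¥30 at Q = 8; price ¥340 clears that bar, so the firm operates.
With MC = 158 - 64Q + 6Q^2, P = MC on the upward-sloping part at Q* = 13.
TR = 340·13 = 4420. TC = 3573 + 1040 = 4613. Profit = 4420 − 4613 = -¥193.
That loss of ¥193 beats the ¥3573 the firm would lose by shutting down; producing recovers ¥3380 of fixed cost.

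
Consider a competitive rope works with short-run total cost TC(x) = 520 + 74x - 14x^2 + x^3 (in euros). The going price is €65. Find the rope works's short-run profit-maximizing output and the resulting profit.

AVC = 74 - 14x + x^2 has its minimum €25 at x = 7; price €65 clears that bar, so the firm operates.
MC = 74 - 28x + 3x^2. Setting P = MC and taking the root on the rising branch gives x* = 9.
TR = 65·9 = 585. TC = 520 + 261 = 781. Profit = 585 − 781 = -€196.
By producing, the firm covers all variable cost plus €324 of fixed cost; shutting down would lose the full €520.

Profit = -€196 at x = 9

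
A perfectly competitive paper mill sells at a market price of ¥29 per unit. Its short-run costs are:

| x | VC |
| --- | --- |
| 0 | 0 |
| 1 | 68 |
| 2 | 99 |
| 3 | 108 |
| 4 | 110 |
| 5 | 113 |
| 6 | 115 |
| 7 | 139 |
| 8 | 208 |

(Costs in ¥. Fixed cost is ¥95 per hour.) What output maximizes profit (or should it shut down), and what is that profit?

Compute π = P·x − TC at each output: x=0: -95; x=1: -134; x=2: -136; x=3: -116; x=4: -89; x=5: -63; x=6: -36; x=7: -31; x=8: -71.
Profit is maximized at x = 7. AVC there is 139/7 = ¥19.86 ≤ P, so producing beats shutting down (which would give -¥95).

x = 7; profit = -¥31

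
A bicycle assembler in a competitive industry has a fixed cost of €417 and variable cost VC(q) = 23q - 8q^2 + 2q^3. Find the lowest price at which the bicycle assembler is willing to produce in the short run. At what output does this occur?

The firm shuts down when price falls below the minimum of average variable cost. AVC = VC/q = 23 - 8q + 2q^2.
dAVC/dq = -8 + 4q = 0 gives q = 2. min AVC = 23 - 8·2 + 2·2^2 = 15.
The firm shuts down for any P below €15.

€15 per unit, at q = 2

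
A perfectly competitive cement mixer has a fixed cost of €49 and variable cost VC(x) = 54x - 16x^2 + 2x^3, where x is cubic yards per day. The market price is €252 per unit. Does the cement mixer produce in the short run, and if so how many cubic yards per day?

Produce at x = 9

Variable cost is VC = 54x - 16x^2 + 2x^3, so AVC = VC/x = 54 - 16x + 2x^2 and MC = dTC/dx = 54 - 32x + 6x^2.
AVC is minimized where dAVC/dx = -16 + 4x = 0, at x = 4; min AVC = 54 - 16·4 + 2·4^2 = €22.
P = €252 exceeds min AVC = €22, so the firm stays open.
P = MC gives -198 - 32x + 6x^2 = 0, with roots -11/3 and 9. Take the larger (rising MC): x* = 9.
Check: AVC at x = 9 is €72 ≤ P, so revenue covers variable cost.
Profit = P·x − TC = 252·9 − 697 = €1571.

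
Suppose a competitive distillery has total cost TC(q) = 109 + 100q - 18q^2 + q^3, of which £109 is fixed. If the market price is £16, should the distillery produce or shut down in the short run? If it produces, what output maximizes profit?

From TC, MC = TC'(q) = 100 - 36q + 3q^2 and AVC = VC/q = 100 - 18q + q^2.
AVC is minimized where dAVC/dq = -18 + 2q = 0, at q = 9; min AVC = 100 - 18·9 + 9^2 = £19.
P = £16 lies below min AVC = £19; no output level covers variable cost.
Best response: produce nothing and absorb the £109 fixed cost.

Shut down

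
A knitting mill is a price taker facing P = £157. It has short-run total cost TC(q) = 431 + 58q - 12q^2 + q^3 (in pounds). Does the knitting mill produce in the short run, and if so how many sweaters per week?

Produce at q = 11

Variable cost is VC = 58q - 12q^2 + q^3, so AVC = VC/q = 58 - 12q + q^2 and MC = dTC/dq = 58 - 24q + 3q^2.
AVC is minimized where dAVC/dq = -12 + 2q = 0, at q = 6; min AVC = 58 - 12·6 + 6^2 = £22.
Because £157 ≥ £22, revenue can cover variable cost; the firm operates.
Set P = MC: 157 = 58 - 24q + 3q^2 → -99 - 24q + 3q^2 = 0. The roots are q = -3 and q = 11; the profit-maximizing output is on the rising part of MC, so q* = 11.
Check: AVC at q = 11 is £47 ≤ P, so revenue covers variable cost.
Profit = P·q − TC = 157·11 − 948 = £779.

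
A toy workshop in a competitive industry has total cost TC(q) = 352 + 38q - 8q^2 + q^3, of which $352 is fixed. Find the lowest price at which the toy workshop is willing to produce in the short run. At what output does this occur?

The firm shuts down when price falls below the minimum of average variable cost. AVC = VC/q = 38 - 8q + q^2.
dAVC/dq = -8 + 2q = 0 gives q = 4. min AVC = 38 - 8·4 + 4^2 = 22.
The firm shuts down for any P below $22.

$22 per unit, at q = 4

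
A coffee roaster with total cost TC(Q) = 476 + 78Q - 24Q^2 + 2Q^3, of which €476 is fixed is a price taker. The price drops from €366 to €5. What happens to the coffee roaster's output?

Output falls from 12 to 0 (the firm shuts down)

MC = 78 - 48Q + 6Q^2; the shutdown threshold is min AVC = €6 (at Q = 6).
At P = €366 ≥ min AVC, set P = MC on the rising branch: Q = 12.
At P = €5 < min AVC = €6, price no longer covers variable cost at any output, so the firm shuts down: Q = 0.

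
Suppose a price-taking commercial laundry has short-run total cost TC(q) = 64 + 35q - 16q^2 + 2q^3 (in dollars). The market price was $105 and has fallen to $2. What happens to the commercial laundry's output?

Output falls from 7 to 0 (the firm shuts down)

AVC = 35 - 16q + 2q^2, minimized at q = 4 where min AVC = $3. MC = 35 - 32q + 6q^2.
At P = $105 ≥ min AVC, set P = MC on the rising branch: q = 7.
At P = $2 < min AVC = $3, price no longer covers variable cost at any output, so the firm shuts down: q = 0.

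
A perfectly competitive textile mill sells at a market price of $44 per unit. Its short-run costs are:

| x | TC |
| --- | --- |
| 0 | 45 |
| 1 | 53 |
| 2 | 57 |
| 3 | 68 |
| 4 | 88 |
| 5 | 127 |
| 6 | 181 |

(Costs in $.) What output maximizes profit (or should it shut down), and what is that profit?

Compute π = P·x − TC at each output: x=0: -45; x=1: -9; x=2: 31; x=3: 64; x=4: 88; x=5: 93; x=6: 83.
Profit is maximized at x = 5. AVC there is 82/5 = $16.40 ≤ P, so producing beats shutting down (which would give -$45).

x = 5; profit = $93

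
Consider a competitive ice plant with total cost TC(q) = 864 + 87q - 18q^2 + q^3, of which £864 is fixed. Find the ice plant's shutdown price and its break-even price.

Shutdown price = £6; break-even price = £87

AVC = 87 - 18q + q^2; minimized at q = 9, giving min AVC = £6. That is the shutdown price.
ATC = 864/q + 87 - 18q + q^2. Setting dATC/dq = −864/q^2 − 18 + 2q = 0 gives q = 12 (since 2·12^3 − 18·12^2 = 864).
min ATC = 864/12 + 87 − 18·12 + 12^2 = £87. That is the break-even price.
For £6 ≤ P < £87 the firm produces at a loss; below £6 it shuts down.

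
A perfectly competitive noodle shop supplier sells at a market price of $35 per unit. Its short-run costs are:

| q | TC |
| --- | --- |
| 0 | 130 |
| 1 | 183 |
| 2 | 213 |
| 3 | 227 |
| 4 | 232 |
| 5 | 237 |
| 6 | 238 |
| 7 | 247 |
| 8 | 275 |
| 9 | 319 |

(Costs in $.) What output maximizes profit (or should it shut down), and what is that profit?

Tabulate TR − TC: q=0: -130; q=1: -148; q=2: -143; q=3: -122; q=4: -92; q=5: -62; q=6: -28; q=7: -2; q=8: 5; q=9: -4.
Profit is maximized at q = 8. AVC there is 145/8 = $18.12 ≤ P, so producing beats shutting down (which would give -$130).

q = 8; profit = $5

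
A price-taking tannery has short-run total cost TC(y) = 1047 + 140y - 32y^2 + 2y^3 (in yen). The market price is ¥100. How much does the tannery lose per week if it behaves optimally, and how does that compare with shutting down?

AVC = 140 - 32y + 2y^2 has its minimum ¥12 at y = 8; price ¥100 clears that bar, so the firm operates.
MC = 140 - 64y + 6y^2. Setting P = MC and taking the root on the rising branch gives y* = 10.
TR = 100·10 = 1000. TC = 1047 + 200 = 1247. Profit = 1000 − 1247 = -¥247.
That loss of ¥247 beats the ¥1047 the firm would lose by shutting down; producing recovers ¥800 of fixed cost.

Profit = -¥247 at y = 10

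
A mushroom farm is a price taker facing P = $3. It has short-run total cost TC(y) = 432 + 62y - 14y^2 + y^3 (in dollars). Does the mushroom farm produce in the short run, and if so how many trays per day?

Strip out fixed cost: VC = 62y - 14y^2 + y^3. Then AVC = 62 - 14y + y^2 and MC = 62 - 28y + 3y^2.
The AVC parabola has its vertex at y = 14/2 = 7, where AVC = 62 - 14·7 + 7^2 = $13.
Since P = $3 < min AVC = $13, price fails to cover variable cost at any output.
Best response: produce nothing and absorb the $432 fixed cost.

Shut down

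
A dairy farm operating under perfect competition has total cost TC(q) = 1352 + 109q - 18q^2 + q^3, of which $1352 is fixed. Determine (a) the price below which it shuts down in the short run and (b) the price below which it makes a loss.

Shutdown price = $28; break-even price = $148

Shutdown price = min AVC. AVC = 109 - 18q + q^2, with vertex at q = 9 and minimum $28.
ATC = 1352/q + 109 - 18q + q^2. Setting dATC/dq = −1352/q^2 − 18 + 2q = 0 gives q = 13 (since 2·13^3 − 18·13^2 = 1352).
min ATC = 1352/13 + 109 − 18·13 + 13^2 = $148. That is the break-even price.
Between these two prices the firm operates at a loss; above $148 it earns a profit.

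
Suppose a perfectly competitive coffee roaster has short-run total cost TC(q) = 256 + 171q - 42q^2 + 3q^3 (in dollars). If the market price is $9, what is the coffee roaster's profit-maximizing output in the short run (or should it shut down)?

Variable cost is VC = 171q - 42q^2 + 3q^3, so AVC = VC/q = 171 - 42q + 3q^2 and MC = dTC/dq = 171 - 84q + 9q^2.
AVC is minimized where dAVC/dq = -42 + 6q = 0, at q = 7; min AVC = 171 - 42·7 + 3·7^2 = $24.
P = $9 lies below min AVC = $24; no output level covers variable cost.
Shutting down limits the loss to fixed cost, $256.

Shut down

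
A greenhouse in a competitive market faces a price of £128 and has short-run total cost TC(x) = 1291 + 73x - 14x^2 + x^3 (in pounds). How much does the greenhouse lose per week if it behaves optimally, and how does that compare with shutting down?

Profit = -£323 at x = 11

AVC = 73 - 14x + x^2; min AVC = £24 at x = 7. Since P = £128 ≥ min AVC, the firm produces.
With MC = 73 - 28x + 3x^2, P = MC on the upward-sloping part at x* = 11.
TR = 128·11 = 1408. TC = 1291 + 440 = 1731. Profit = 1408 − 1731 = -£323.
That loss of £323 beats the £1291 the firm would lose by shutting down; producing recovers £968 of fixed cost.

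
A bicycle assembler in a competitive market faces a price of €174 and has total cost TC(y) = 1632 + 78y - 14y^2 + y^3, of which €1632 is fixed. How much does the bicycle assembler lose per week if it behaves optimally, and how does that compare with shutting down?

Profit = -€192 at y = 12

AVC = 78 - 14y + y^2; min AVC = €29 at y = 7. Since P = €174 ≥ min AVC, the firm produces.
With MC = 78 - 28y + 3y^2, P = MC on the upward-sloping part at y* = 12.
TR = 174·12 = 2088. TC = 1632 + 648 = 2280. Profit = 2088 − 2280 = -€192.
Shutting down would mean losing the fixed cost of €1632, so operating at a loss of €192 is better by €1440.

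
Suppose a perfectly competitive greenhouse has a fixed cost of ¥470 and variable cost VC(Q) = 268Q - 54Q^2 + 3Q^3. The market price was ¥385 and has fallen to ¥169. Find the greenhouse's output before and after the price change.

Output falls from 13 to 11

MC = 268 - 108Q + 9Q^2; the shutdown threshold is min AVC = ¥25 (at Q = 9).
At P = ¥385 ≥ min AVC, set P = MC on the rising branch: Q = 13.
At P = ¥169 ≥ min AVC, set P = MC: Q = 11. The firm stays open but cuts output.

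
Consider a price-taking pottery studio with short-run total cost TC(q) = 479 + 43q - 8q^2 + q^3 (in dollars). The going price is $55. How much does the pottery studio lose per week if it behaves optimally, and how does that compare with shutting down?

Profit = -$335 at q = 6

AVC = 43 - 8q + q^2; min AVC = $27 at q = 4. Since P = $55 ≥ min AVC, the firm produces.
With MC = 43 - 16q + 3q^2, P = MC on the upward-sloping part at q* = 6.
TR = 55·6 = 330. TC = 479 + 186 = 665. Profit = 330 − 665 = -$335.
By producing, the firm covers all variable cost plus $144 of fixed cost; shutting down would lose the full $479.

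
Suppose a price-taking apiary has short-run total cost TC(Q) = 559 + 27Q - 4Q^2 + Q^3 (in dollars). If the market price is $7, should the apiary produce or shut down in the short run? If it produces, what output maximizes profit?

Strip out fixed cost: VC = 27Q - 4Q^2 + Q^3. Then AVC = 27 - 4Q + Q^2 and MC = 27 - 8Q + 3Q^2.
AVC hits its minimum where MC = AVC, at Q = 2, giving min AVC = 27 - 4·2 + 2^2 = $23.
With P < min AVC ($7 < $23), every unit sold adds to the loss.
Shutting down limits the loss to fixed cost, $559.

Shut down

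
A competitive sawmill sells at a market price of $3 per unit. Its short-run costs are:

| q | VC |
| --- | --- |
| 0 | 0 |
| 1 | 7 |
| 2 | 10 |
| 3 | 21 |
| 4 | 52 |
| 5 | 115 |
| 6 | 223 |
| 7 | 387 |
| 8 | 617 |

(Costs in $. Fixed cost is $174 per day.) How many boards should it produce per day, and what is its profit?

q = 0 (shut down); profit = -$174

Compute π = P·q − TC at each output: q=0: -174; q=1: -178; q=2: -178; q=3: -186; q=4: -214; q=5: -274; q=6: -379; q=7: -540; q=8: -767.
Profit is highest at q = 0. Equivalently, the lowest AVC in the table is 10/2 ≈ $5 at q = 2, and P = $3 falls below it — price never covers variable cost, so the firm shuts down and loses only its fixed cost.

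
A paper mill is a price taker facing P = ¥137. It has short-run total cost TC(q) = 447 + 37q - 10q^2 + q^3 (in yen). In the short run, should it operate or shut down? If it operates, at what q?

Produce at q = 10

From TC, MC = TC'(q) = 37 - 20q + 3q^2 and AVC = VC/q = 37 - 10q + q^2.
The AVC parabola has its vertex at q = 10/2 = 5, where AVC = 37 - 10·5 + 5^2 = ¥12.
Since P = ¥137 ≥ min AVC = ¥12, price covers variable cost and the firm should produce.
Set P = MC: 137 = 37 - 20q + 3q^2 → -100 - 20q + 3q^2 = 0. The roots are q = -10/3 and q = 10; the profit-maximizing output is on the rising part of MC, so q* = 10.
Check: AVC at q = 10 is ¥37 ≤ P, so revenue covers variable cost.
Profit = P·q − TC = 137·10 − 817 = ¥553.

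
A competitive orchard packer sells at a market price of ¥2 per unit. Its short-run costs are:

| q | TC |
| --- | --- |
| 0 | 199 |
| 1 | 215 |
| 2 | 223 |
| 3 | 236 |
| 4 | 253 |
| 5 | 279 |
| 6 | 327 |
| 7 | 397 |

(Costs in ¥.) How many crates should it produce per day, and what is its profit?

q = 0 (shut down); profit = -¥199

Compute π = P·q − TC at each output: q=0: -199; q=1: -213; q=2: -219; q=3: -230; q=4: -245; q=5: -269; q=6: -315; q=7: -383.
Profit is highest at q = 0. Equivalently, the lowest AVC in the table is 24/2 ≈ ¥12 at q = 2, and P = ¥2 falls below it — price never covers variable cost, so the firm shuts down and loses only its fixed cost.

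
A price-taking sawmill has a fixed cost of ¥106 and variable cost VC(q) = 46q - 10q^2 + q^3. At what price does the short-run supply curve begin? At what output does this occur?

Short-run supply begins at min AVC. From VC = 46q - 10q^2 + q^3, AVC = 46 - 10q + q^2.
At the minimum of AVC, MC = AVC. MC = 46 - 20q + 3q^2; setting MC = AVC gives 2q^2 - 10q = 0, so q = 5. min AVC = 21.
For P < ¥21 the firm produces nothing.

¥21 per unit, at q = 5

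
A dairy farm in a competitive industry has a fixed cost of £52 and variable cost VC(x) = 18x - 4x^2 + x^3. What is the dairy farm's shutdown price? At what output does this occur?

The shutdown price is the minimum of AVC. VC = 18x - 4x^2 + x^3, so AVC = 18 - 4x + x^2.
dAVC/dx = -4 + 2x = 0 gives x = 2. min AVC = 18 - 4·2 + 2^2 = 14.
So the shutdown price is £14.

£14 per unit, at x = 2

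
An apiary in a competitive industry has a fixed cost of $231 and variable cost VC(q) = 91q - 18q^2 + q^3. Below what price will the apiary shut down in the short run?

The shutdown price is the minimum of AVC. VC = 91q - 18q^2 + q^3, so AVC = 91 - 18q + q^2.
At the minimum of AVC, MC = AVC. MC = 91 - 36q + 3q^2; setting MC = AVC gives 2q^2 - 18q = 0, so q = 9. min AVC = 10.
The firm shuts down for any P below $10.

$10 per unit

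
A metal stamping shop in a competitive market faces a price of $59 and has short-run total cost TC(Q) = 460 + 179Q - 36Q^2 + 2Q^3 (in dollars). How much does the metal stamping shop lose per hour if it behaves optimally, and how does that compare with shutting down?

AVC = 179 - 36Q + 2Q^2; min AVC = $17 at Q = 9. Since P = $59 ≥ min AVC, the firm produces.
MC = 179 - 72Q + 6Q^2. Setting P = MC and taking the root on the rising branch gives Q* = 10.
TR = 59·10 = 590. TC = 460 + 190 = 650. Profit = 590 − 650 = -$60.
Shutting down would mean losing the fixed cost of $460, so operating at a loss of $60 is better by $400.

Profit = -$60 at Q = 10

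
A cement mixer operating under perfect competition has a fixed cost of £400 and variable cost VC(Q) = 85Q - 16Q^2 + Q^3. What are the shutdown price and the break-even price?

Shutdown price = £21; break-even price = £65

Shutdown price = min AVC. AVC = 85 - 16Q + Q^2, with vertex at Q = 8 and minimum £21.
ATC = 400/Q + 85 - 16Q + Q^2. Setting dATC/dQ = −400/Q^2 − 16 + 2Q = 0 gives Q = 10 (since 2·10^3 − 16·10^2 = 400).
min ATC = 400/10 + 85 − 16·10 + 10^2 = £65. That is the break-even price.
For £21 ≤ P < £65 the firm produces at a loss; below £21 it shuts down.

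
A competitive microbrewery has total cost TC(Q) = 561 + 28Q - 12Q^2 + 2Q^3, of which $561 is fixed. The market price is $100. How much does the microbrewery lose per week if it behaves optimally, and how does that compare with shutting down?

AVC = 28 - 12Q + 2Q^2; min AVC = $10 at Q = 3. Since P = $100 ≥ min AVC, the firm produces.
MC = 28 - 24Q + 6Q^2. Setting P = MC and taking the root on the rising branch gives Q* = 6.
TR = 100·6 = 600. TC = 561 + 168 = 729. Profit = 600 − 729 = -$129.
Shutting down would mean losing the fixed cost of $561, so operating at a loss of $129 is better by $432.

Profit = -$129 at Q = 6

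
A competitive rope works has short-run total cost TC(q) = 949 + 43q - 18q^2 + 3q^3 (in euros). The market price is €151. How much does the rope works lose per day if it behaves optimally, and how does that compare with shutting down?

Profit = -€301 at q = 6

AVC = 43 - 18q + 3q^2 has its minimum €16 at q = 3; price €151 clears that bar, so the firm operates.
MC = 43 - 36q + 9q^2. Setting P = MC and taking the root on the rising branch gives q* = 6.
TR = 151·6 = 906. TC = 949 + 258 = 1207. Profit = 906 − 1207 = -€301.
Shutting down would mean losing the fixed cost of €949, so operating at a loss of €301 is better by €648.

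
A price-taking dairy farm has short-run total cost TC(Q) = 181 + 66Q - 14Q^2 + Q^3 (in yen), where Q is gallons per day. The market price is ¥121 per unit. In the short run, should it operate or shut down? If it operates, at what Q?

From TC, MC = TC'(Q) = 66 - 28Q + 3Q^2 and AVC = VC/Q = 66 - 14Q + Q^2.
AVC hits its minimum where MC = AVC, at Q = 7, giving min AVC = 66 - 14·7 + 7^2 = ¥17.
Because ¥121 ≥ ¥17, revenue can cover variable cost; the firm operates.
P = MC gives -55 - 28Q + 3Q^2 = 0, with roots -5/3 and 11. Take the larger (rising MC): Q* = 11.
Check: AVC at Q = 11 is ¥33 ≤ P, so revenue covers variable cost.
Profit = P·Q − TC = 121·11 − 544 = ¥787.

Produce at Q = 11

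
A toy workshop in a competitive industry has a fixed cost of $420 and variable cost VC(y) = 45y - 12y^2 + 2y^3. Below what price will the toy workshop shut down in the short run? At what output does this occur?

The shutdown price is the minimum of AVC. VC = 45y - 12y^2 + 2y^3, so AVC = 45 - 12y + 2y^2.
At the minimum of AVC, MC = AVC. MC = 45 - 24y + 6y^2; setting MC = AVC gives 4y^2 - 12y = 0, so y = 3. min AVC = 27.
So the shutdown price is $27.

$27 per unit, at y = 3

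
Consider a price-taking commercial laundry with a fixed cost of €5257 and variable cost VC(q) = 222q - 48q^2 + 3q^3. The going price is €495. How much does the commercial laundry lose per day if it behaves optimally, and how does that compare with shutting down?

AVC = 222 - 48q + 3q^2; min AVC = €30 at q = 8. Since P = €495 ≥ min AVC, the firm produces.
With MC = 222 - 96q + 9q^2, P = MC on the upward-sloping part at q* = 13.
TR = 495·13 = 6435. TC = 5257 + 1365 = 6622. Profit = 6435 − 6622 = -€187.
Shutting down would mean losing the fixed cost of €5257, so operating at a loss of €187 is better by €5070.

Profit = -€187 at q = 13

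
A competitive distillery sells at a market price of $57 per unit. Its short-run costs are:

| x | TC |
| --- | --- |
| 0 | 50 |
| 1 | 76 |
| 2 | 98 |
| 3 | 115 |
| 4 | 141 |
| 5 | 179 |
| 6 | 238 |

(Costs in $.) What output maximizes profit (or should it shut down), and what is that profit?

x = 5; profit = $106

Profit at each row (π = 57x − TC): x=0: -50; x=1: -19; x=2: 16; x=3: 56; x=4: 87; x=5: 106; x=6: 104.
Profit is maximized at x = 5. AVC there is 129/5 = $25.80 ≤ P, so producing beats shutting down (which would give -$50).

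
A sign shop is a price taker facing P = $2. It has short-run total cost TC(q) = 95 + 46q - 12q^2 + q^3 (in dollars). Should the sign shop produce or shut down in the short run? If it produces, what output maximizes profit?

Shut down

Variable cost is VC = 46q - 12q^2 + q^3, so AVC = VC/q = 46 - 12q + q^2 and MC = dTC/dq = 46 - 24q + 3q^2.
AVC hits its minimum where MC = AVC, at q = 6, giving min AVC = 46 - 12·6 + 6^2 = $10.
With P < min AVC ($2 < $10), every unit sold adds to the loss.
The firm minimizes its loss by shutting down and losing only its fixed cost of $95.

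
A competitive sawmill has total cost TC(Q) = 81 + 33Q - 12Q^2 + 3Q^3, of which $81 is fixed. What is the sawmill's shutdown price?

Short-run supply begins at min AVC. From VC = 33Q - 12Q^2 + 3Q^3, AVC = 33 - 12Q + 3Q^2.
At the minimum of AVC, MC = AVC. MC = 33 - 24Q + 9Q^2; setting MC = AVC gives 6Q^2 - 12Q = 0, so Q = 2. min AVC = 21.
So the shutdown price is $21.

$21 per unit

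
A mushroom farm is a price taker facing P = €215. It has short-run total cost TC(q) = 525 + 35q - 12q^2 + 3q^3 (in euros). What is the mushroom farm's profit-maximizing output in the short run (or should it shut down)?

Variable cost is VC = 35q - 12q^2 + 3q^3, so AVC = VC/q = 35 - 12q + 3q^2 and MC = dTC/dq = 35 - 24q + 9q^2.
AVC is minimized where dAVC/dq = -12 + 6q = 0, at q = 2; min AVC = 35 - 12·2 + 3·2^2 = €23.
Because €215 ≥ €23, revenue can cover variable cost; the firm operates.
P = MC gives -180 - 24q + 9q^2 = 0, with roots -10/3 and 6. Take the larger (rising MC): q* = 6.
Check: AVC at q = 6 is €71 ≤ P, so revenue covers variable cost.
Profit = P·q − TC = 215·6 − 951 = €339.

Produce at q = 6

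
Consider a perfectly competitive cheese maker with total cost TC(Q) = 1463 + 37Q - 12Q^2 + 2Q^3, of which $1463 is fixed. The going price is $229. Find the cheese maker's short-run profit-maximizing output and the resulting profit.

AVC = 37 - 12Q + 2Q^2; min AVC = $19 at Q = 3. Since P = $229 ≥ min AVC, the firm produces.
With MC = 37 - 24Q + 6Q^2, P = MC on the upward-sloping part at Q* = 8.
TR = 229·8 = 1832. TC = 1463 + 552 = 2015. Profit = 1832 − 2015 = -$183.
That loss of $183 beats the $1463 the firm would lose by shutting down; producing recovers $1280 of fixed cost.

Profit = -$183 at Q = 8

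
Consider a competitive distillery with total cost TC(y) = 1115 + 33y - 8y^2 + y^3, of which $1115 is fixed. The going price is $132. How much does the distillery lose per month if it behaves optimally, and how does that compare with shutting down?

AVC = 33 - 8y + y^2; min AVC = $17 at y = 4. Since P = $132 ≥ min AVC, the firm produces.
MC = 33 - 16y + 3y^2. Setting P = MC and taking the root on the rising branch gives y* = 9.
TR = 132·9 = 1188. TC = 1115 + 378 = 1493. Profit = 1188 − 1493 = -$305.
Shutting down would mean losing the fixed cost of $1115, so operating at a loss of $305 is better by $810.

Profit = -$305 at y = 9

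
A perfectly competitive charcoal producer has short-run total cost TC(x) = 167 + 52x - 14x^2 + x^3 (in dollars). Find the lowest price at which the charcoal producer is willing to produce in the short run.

$3 per unit

The shutdown price is the minimum of AVC. VC = 52x - 14x^2 + x^3, so AVC = 52 - 14x + x^2.
At the minimum of AVC, MC = AVC. MC = 52 - 28x + 3x^2; setting MC = AVC gives 2x^2 - 14x = 0, so x = 7. min AVC = 3.
The firm shuts down for any P below $3.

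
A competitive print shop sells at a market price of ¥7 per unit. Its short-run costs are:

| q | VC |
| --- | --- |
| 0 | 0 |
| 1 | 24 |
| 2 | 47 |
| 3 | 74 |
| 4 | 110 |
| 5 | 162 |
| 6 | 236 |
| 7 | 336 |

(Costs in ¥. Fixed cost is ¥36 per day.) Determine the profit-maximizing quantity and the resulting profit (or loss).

q = 0 (shut down); profit = -¥36

Profit at each row (π = 7q − TC): q=0: -36; q=1: -53; q=2: -69; q=3: -89; q=4: -118; q=5: -163; q=6: -230; q=7: -323.
Profit is highest at q = 0. Equivalently, the lowest AVC in the table is 47/2 ≈ ¥23.50 at q = 2, and P = ¥7 falls below it — price never covers variable cost, so the firm shuts down and loses only its fixed cost.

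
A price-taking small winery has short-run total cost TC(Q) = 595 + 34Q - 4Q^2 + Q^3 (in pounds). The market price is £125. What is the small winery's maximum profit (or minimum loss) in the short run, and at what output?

AVC = 34 - 4Q + Q^2 has its minimum £30 at Q = 2; price £125 clears that bar, so the firm operates.
With MC = 34 - 8Q + 3Q^2, P = MC on the upward-sloping part at Q* = 7.
TR = 125·7 = 875. TC = 595 + 385 = 980. Profit = 875 − 980 = -£105.
By producing, the firm covers all variable cost plus £490 of fixed cost; shutting down would lose the full £595.

Profit = -£105 at Q = 7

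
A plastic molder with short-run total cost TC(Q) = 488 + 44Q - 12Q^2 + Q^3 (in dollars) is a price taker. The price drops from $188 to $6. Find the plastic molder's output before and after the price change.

Output falls from 12 to 0 (the firm shuts down)

AVC = 44 - 12Q + Q^2, minimized at Q = 6 where min AVC = $8. MC = 44 - 24Q + 3Q^2.
At P = $188 ≥ min AVC, set P = MC on the rising branch: Q = 12.
At P = $6 < min AVC = $8, price no longer covers variable cost at any output, so the firm shuts down: Q = 0.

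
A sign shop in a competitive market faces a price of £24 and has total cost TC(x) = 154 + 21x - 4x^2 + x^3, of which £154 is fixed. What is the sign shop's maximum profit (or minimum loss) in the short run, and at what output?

Profit = -£136 at x = 3

AVC = 21 - 4x + x^2; min AVC = £17 at x = 2. Since P = £24 ≥ min AVC, the firm produces.
MC = 21 - 8x + 3x^2. Setting P = MC and taking the root on the rising branch gives x* = 3.
TR = 24·3 = 72. TC = 154 + 54 = 208. Profit = 72 − 208 = -£136.
By producing, the firm covers all variable cost plus £18 of fixed cost; shutting down would lose the full £154.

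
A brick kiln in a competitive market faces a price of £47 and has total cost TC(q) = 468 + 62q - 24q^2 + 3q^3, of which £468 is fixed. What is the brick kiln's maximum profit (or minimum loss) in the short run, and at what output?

Profit = -£318 at q = 5

AVC = 62 - 24q + 3q^2 has its minimum £14 at q = 4; price £47 clears that bar, so the firm operates.
MC = 62 - 48q + 9q^2. Setting P = MC and taking the root on the rising branch gives q* = 5.
TR = 47·5 = 235. TC = 468 + 85 = 553. Profit = 235 − 553 = -£318.
Shutting down would mean losing the fixed cost of £468, so operating at a loss of £318 is better by £150.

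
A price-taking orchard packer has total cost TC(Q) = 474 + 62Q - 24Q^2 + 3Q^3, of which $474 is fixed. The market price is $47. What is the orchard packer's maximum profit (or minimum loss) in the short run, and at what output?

Profit = -$324 at Q = 5

AVC = 62 - 24Q + 3Q^2; min AVC = $14 at Q = 4. Since P = $47 ≥ min AVC, the firm produces.
With MC = 62 - 48Q + 9Q^2, P = MC on the upward-sloping part at Q* = 5.
TR = 47·5 = 235. TC = 474 + 85 = 559. Profit = 235 − 559 = -$324.
Shutting down would mean losing the fixed cost of $474, so operating at a loss of $324 is better by $150.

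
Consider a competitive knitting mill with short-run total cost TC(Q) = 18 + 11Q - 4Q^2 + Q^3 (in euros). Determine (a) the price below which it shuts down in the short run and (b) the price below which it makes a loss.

Shutdown price = min AVC. AVC = 11 - 4Q + Q^2, with vertex at Q = 2 and minimum €7.
ATC = 18/Q + 11 - 4Q + Q^2. Setting dATC/dQ = −18/Q^2 − 4 + 2Q = 0 gives Q = 3 (since 2·3^3 − 4·3^2 = 18).
min ATC = 18/3 + 11 − 4·3 + 3^2 = €14. That is the break-even price.
For €7 ≤ P < €14 the firm produces at a loss; below €7 it shuts down.

Shutdown price = €7; break-even price = €14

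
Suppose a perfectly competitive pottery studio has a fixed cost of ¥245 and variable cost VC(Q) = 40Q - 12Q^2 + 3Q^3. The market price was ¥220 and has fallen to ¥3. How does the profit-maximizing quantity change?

MC = 40 - 24Q + 9Q^2; the shutdown threshold is min AVC = ¥28 (at Q = 2).
At P = ¥220 ≥ min AVC, set P = MC on the rising branch: Q = 6.
At P = ¥3 < min AVC = ¥28, price no longer covers variable cost at any output, so the firm shuts down: Q = 0.

Output falls from 6 to 0 (the firm shuts down)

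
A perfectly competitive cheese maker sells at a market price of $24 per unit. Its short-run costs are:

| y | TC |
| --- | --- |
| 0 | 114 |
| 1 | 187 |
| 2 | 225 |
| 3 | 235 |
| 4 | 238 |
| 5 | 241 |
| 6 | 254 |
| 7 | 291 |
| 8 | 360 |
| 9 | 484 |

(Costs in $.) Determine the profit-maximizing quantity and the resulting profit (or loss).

Compute π = P·y − TC at each output: y=0: -114; y=1: -163; y=2: -177; y=3: -163; y=4: -142; y=5: -121; y=6: -110; y=7: -123; y=8: -168; y=9: -268.
Profit is maximized at y = 6. AVC there is 140/6 = $23.33 ≤ P, so producing beats shutting down (which would give -$114).

y = 6; profit = -$110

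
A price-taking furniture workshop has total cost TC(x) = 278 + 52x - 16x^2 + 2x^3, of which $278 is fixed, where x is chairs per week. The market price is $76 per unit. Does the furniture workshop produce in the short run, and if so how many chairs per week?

Produce at x = 6

From TC, MC = TC'(x) = 52 - 32x + 6x^2 and AVC = VC/x = 52 - 16x + 2x^2.
AVC is minimized where dAVC/dx = -16 + 4x = 0, at x = 4; min AVC = 52 - 16·4 + 2·4^2 = $20.
Because $76 ≥ $20, revenue can cover variable cost; the firm operates.
P = MC gives -24 - 32x + 6x^2 = 0, with roots -2/3 and 6. Take the larger (rising MC): x* = 6.
Check: AVC at x = 6 is $28 ≤ P, so revenue covers variable cost.
Profit = P·x − TC = 76·6 − 446 = $10.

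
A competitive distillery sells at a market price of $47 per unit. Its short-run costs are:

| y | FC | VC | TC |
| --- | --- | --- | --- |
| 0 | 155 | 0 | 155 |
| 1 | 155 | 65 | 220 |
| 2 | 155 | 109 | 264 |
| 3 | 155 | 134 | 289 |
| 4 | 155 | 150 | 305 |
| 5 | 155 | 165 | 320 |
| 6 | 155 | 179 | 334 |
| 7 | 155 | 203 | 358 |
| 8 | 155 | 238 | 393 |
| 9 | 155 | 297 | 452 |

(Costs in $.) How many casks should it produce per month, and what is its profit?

y = 8; profit = -$17

Tabulate TR − TC: y=0: -155; y=1: -173; y=2: -170; y=3: -148; y=4: -117; y=5: -85; y=6: -52; y=7: -29; y=8: -17; y=9: -29.
Profit is maximized at y = 8. AVC there is 238/8 = $29.75 ≤ P, so producing beats shutting down (which would give -$155).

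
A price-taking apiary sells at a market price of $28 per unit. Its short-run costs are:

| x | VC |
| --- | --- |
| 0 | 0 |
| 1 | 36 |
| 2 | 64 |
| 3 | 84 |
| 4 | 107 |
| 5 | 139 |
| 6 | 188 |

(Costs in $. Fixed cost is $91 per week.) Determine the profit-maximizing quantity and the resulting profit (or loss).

x = 4; profit = -$86

Profit at each row (π = 28x − TC): x=0: -91; x=1: -99; x=2: -99; x=3: -91; x=4: -86; x=5: -90; x=6: -111.
Profit is maximized at x = 4. AVC there is 107/4 = $26.75 ≤ P, so producing beats shutting down (which would give -$91).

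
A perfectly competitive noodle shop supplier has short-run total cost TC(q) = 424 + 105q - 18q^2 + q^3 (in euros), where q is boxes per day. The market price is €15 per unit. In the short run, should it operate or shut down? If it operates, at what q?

From TC, MC = TC'(q) = 105 - 36q + 3q^2 and AVC = VC/q = 105 - 18q + q^2.
AVC hits its minimum where MC = AVC, at q = 9, giving min AVC = 105 - 18·9 + 9^2 = €24.
Since P = €15 < min AVC = €24, price fails to cover variable cost at any output.
Shutting down limits the loss to fixed cost, €424.

Shut down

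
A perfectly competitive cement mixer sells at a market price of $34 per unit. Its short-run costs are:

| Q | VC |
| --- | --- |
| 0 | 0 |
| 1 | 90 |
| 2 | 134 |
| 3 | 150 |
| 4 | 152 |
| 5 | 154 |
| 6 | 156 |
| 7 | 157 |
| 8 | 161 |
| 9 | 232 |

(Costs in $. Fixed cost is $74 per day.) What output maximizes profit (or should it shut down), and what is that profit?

Q = 8; profit = $37

Compute π = P·Q − TC at each output: Q=0: -74; Q=1: -130; Q=2: -140; Q=3: -122; Q=4: -90; Q=5: -58; Q=6: -26; Q=7: 7; Q=8: 37; Q=9: 0.
Profit is maximized at Q = 8. AVC there is 161/8 = $20.12 ≤ P, so producing beats shutting down (which would give -$74).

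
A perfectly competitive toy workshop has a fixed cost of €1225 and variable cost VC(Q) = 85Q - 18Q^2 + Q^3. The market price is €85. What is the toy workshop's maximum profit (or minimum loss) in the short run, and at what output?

Profit = -€361 at Q = 12

AVC = 85 - 18Q + Q^2 has its minimum €4 at Q = 9; price €85 clears that bar, so the firm operates.
With MC = 85 - 36Q + 3Q^2, P = MC on the upward-sloping part at Q* = 12.
TR = 85·12 = 1020. TC = 1225 + 156 = 1381. Profit = 1020 − 1381 = -€361.
By producing, the firm covers all variable cost plus €864 of fixed cost; shutting down would lose the full €1225.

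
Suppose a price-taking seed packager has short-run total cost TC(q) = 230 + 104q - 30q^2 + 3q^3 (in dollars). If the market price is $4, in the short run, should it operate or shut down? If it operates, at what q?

Variable cost is VC = 104q - 30q^2 + 3q^3, so AVC = VC/q = 104 - 30q + 3q^2 and MC = dTC/dq = 104 - 60q + 9q^2.
The AVC parabola has its vertex at q = 30/6 = 5, where AVC = 104 - 30·5 + 3·5^2 = $29.
Since P = $4 < min AVC = $29, price fails to cover variable cost at any output.
The firm minimizes its loss by shutting down and losing only its fixed cost of $230.

Shut down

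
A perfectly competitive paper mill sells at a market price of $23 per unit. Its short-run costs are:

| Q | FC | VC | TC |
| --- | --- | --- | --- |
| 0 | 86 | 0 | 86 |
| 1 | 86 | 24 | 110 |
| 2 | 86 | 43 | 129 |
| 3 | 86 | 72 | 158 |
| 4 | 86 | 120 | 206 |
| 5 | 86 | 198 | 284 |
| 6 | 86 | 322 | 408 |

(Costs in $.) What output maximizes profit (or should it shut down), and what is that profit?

Compute π = P·Q − TC at each output: Q=0: -86; Q=1: -87; Q=2: -83; Q=3: -89; Q=4: -114; Q=5: -169; Q=6: -270.
Profit is maximized at Q = 2. AVC there is 43/2 = $21.50 ≤ P, so producing beats shutting down (which would give -$86).

Q = 2; profit = -$83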